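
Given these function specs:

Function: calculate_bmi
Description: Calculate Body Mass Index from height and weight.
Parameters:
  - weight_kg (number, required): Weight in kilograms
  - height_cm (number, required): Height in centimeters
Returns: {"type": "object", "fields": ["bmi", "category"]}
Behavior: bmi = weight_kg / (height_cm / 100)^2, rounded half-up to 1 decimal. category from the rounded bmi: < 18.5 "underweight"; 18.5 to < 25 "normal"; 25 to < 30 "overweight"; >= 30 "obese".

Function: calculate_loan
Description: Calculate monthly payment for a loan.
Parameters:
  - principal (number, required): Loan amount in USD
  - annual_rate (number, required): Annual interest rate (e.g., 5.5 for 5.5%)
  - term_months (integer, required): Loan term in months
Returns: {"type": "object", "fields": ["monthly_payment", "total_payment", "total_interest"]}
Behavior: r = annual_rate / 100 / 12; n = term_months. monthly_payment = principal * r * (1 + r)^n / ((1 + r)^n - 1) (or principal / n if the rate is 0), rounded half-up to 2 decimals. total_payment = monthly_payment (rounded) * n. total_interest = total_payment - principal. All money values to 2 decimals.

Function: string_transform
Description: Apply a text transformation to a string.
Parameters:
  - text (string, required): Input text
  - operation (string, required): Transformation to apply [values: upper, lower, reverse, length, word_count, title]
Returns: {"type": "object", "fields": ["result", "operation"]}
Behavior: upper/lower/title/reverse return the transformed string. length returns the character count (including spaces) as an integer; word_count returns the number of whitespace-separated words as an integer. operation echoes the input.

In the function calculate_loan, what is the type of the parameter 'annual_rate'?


The calculate_loan spec declares:
  - annual_rate (number, required): Annual interest rate (e.g., 5.5 for 5.5%)
Type:
number


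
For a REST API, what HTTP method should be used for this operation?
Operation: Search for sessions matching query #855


GET = read, POST = create, PUT = update/replace, DELETE = remove
This operation is a read.
GET


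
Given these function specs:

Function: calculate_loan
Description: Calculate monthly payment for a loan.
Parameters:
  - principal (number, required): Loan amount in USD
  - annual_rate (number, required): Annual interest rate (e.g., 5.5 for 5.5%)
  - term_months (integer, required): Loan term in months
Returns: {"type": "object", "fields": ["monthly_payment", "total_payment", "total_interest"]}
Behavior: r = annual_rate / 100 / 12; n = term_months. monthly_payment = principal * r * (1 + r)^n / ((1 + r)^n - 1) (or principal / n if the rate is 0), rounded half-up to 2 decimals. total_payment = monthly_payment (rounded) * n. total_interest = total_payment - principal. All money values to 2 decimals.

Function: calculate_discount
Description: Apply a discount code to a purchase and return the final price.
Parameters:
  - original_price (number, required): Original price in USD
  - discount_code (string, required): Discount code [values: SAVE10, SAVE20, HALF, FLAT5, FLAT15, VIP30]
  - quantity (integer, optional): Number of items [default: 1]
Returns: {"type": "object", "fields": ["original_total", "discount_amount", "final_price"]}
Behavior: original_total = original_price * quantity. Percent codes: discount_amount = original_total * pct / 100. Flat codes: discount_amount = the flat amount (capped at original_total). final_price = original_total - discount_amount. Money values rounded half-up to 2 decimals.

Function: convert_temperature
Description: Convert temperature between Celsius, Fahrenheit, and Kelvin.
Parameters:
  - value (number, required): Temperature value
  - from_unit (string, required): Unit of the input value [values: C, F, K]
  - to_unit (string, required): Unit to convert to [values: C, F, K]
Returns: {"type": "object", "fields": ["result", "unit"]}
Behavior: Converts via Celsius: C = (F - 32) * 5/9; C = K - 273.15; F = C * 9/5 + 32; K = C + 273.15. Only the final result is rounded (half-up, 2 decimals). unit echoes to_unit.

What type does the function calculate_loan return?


The calculate_loan spec declares Returns: {"type": "object", "fields": ["monthly_payment", "total_payment", "total_interest"]}
Type:
object


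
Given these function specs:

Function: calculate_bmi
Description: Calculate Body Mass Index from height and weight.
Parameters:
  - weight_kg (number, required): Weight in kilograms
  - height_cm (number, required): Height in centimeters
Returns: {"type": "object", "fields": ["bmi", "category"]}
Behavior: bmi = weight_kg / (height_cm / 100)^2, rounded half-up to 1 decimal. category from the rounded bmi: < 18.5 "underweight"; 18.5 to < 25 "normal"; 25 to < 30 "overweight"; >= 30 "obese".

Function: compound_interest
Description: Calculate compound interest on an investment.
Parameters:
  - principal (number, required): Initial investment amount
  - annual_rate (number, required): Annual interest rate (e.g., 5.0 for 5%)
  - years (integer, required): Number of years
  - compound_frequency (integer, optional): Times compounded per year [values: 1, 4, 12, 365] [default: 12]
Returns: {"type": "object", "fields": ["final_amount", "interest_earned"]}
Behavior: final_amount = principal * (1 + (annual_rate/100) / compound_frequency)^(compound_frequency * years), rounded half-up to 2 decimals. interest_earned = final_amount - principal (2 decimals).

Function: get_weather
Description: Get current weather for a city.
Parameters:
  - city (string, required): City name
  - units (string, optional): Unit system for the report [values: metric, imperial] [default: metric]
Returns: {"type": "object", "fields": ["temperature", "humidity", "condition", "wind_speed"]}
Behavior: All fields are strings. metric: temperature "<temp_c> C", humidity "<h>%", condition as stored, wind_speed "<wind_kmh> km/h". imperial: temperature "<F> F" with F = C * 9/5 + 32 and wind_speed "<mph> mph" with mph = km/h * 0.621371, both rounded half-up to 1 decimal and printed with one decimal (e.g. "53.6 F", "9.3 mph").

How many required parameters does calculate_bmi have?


Parameters of calculate_bmi: weight_kg (required), height_cm (required)
Required count:
2


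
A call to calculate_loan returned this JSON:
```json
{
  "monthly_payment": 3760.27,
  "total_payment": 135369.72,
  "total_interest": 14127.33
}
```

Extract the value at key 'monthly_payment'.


3760.27


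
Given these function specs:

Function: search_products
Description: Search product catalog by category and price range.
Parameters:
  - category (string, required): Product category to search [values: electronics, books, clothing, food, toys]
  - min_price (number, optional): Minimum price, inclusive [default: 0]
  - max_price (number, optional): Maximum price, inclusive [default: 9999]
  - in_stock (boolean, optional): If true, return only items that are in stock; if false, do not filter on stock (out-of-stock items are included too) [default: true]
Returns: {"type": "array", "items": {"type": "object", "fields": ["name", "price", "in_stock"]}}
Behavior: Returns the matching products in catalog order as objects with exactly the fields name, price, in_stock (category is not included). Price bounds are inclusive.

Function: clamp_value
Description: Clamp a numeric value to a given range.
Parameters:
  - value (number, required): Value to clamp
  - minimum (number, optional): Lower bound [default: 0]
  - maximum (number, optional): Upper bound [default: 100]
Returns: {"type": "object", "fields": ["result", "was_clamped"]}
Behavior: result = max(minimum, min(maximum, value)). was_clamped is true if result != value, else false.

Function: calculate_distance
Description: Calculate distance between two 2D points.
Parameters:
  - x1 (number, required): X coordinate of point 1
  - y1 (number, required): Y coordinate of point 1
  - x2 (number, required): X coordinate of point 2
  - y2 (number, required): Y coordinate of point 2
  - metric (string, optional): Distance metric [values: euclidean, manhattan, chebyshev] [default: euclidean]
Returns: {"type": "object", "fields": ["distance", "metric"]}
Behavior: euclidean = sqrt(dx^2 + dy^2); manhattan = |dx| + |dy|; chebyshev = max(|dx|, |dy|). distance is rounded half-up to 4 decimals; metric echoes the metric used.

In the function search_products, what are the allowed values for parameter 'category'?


The search_products spec declares:
  - category (string, required): Product category to search [values: electronics, books, clothing, food, toys]
Allowed values:
electronics, books, clothing, food, toys


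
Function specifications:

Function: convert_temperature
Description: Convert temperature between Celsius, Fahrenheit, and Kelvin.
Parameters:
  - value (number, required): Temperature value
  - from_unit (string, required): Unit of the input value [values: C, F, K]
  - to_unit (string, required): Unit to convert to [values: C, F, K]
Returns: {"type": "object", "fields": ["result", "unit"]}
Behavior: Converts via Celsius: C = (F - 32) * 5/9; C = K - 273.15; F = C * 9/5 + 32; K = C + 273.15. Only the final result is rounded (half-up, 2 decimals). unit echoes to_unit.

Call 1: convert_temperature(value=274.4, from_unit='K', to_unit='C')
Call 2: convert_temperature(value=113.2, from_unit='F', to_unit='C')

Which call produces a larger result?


Call 1:
  To C: 274.4 - 273.15 = 1.25
  Target is C: 1.25
  Round to 2 decimals: 1.25
  -> 1.25 C
Call 2:
  To C: (113.2 - 32) * 5/9 = 45.111111
  Target is C: 45.111111
  Round to 2 decimals: 45.11
  -> 45.11 C
Call 2 (45.11 C)


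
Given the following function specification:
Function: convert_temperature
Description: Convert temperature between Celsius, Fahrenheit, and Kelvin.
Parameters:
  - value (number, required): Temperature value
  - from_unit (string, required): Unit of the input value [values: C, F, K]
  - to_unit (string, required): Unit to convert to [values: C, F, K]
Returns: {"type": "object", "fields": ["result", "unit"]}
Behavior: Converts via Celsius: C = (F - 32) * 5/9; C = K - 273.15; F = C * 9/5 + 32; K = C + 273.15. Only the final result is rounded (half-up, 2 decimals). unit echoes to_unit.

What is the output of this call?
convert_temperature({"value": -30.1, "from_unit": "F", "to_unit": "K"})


To C: (-30.1 - 32) * 5/9 = -34.5
To K: -34.5 + 273.15 = 238.65
Round to 2 decimals: 238.65
Output:
{"result": 238.65, "unit": "K"}


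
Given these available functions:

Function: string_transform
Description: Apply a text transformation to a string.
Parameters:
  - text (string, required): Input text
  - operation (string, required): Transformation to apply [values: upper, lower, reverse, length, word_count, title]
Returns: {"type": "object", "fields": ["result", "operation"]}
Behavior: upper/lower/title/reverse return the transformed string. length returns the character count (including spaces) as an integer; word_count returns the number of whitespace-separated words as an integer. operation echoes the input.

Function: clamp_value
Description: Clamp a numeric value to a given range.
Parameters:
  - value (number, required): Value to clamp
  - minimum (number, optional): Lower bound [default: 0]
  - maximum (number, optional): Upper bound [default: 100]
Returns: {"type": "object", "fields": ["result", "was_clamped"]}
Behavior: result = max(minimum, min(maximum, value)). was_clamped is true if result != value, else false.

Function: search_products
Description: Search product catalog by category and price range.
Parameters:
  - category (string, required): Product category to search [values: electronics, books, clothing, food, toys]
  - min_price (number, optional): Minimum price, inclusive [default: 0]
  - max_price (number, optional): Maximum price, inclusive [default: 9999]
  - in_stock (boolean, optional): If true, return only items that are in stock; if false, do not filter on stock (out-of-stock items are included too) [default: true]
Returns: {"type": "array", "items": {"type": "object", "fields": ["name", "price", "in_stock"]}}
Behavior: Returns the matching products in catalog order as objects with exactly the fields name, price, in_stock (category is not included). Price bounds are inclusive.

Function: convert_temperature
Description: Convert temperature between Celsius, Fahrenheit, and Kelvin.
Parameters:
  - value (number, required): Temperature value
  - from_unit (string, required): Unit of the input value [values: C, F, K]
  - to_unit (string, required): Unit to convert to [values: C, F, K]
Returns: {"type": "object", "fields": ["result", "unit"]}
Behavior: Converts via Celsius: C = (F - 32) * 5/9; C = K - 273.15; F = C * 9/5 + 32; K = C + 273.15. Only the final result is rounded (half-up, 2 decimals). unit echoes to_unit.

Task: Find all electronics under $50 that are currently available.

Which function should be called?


The task needs a function whose description is: Search product catalog by category and price range.
search_products


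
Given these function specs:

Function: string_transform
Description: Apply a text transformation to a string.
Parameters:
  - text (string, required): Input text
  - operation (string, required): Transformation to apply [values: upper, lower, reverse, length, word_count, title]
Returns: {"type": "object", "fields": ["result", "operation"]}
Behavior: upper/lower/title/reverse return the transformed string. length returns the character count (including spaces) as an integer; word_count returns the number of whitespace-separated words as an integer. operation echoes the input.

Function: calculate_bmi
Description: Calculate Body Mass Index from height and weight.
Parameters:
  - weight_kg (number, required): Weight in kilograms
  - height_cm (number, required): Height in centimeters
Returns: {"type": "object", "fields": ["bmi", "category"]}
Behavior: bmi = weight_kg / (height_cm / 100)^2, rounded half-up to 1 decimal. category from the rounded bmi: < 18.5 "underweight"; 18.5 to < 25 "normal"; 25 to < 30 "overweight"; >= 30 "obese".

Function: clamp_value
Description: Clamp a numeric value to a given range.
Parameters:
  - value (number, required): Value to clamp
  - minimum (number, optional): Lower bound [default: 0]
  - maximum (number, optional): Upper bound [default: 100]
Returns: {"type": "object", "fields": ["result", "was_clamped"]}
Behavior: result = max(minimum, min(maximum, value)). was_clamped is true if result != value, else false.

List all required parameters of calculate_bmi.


Parameters of calculate_bmi and their required/optional flag:
  weight_kg: required
  height_cm: required
height_cm, weight_kg


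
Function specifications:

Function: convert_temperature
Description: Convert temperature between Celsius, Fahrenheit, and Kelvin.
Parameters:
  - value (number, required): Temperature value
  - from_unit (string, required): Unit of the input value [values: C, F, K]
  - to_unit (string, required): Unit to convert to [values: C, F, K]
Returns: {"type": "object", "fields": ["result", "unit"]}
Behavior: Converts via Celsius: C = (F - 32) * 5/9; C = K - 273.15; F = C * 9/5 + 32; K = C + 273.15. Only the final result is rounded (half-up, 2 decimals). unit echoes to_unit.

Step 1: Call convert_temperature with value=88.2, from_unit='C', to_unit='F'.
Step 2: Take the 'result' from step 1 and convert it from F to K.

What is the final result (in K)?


Step 1: convert_temperature(value=88.2, from_unit=C, to_unit=F)
  Input already in C: 88.2
  To F: 88.2 * 9/5 + 32 = 190.76
  Round to 2 decimals: 190.76
  -> result = 190.76 F
Step 2: convert_temperature(value=190.76, from_unit=F, to_unit=K)
  To C: (190.76 - 32) * 5/9 = 88.2
  To K: 88.2 + 273.15 = 361.35
  Round to 2 decimals: 361.35
  -> result = 361.35 K
361.35 K


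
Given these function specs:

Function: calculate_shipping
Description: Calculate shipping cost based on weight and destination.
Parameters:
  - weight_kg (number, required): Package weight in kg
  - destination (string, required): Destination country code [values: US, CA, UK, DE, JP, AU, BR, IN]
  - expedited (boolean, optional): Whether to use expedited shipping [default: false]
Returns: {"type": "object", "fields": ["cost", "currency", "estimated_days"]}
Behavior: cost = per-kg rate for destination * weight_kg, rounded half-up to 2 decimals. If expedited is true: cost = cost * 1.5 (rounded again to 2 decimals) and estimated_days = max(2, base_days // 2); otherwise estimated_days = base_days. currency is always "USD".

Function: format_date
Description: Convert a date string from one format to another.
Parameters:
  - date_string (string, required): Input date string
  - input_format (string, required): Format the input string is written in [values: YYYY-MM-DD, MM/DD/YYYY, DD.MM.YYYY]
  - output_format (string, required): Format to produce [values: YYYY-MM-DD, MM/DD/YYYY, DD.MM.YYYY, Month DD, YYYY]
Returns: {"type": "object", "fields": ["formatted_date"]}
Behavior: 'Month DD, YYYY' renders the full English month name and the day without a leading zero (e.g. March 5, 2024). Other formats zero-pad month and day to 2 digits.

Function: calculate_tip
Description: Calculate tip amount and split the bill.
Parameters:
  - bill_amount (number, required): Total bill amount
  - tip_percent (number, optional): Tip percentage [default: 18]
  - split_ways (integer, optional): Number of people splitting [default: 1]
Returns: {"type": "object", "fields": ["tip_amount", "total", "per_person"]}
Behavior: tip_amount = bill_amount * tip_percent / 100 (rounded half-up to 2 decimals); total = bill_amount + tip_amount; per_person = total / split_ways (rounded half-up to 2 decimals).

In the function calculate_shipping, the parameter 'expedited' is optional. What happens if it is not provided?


The calculate_shipping spec declares:
  - expedited (boolean, optional): Whether to use expedited shipping [default: false]
It defaults to false


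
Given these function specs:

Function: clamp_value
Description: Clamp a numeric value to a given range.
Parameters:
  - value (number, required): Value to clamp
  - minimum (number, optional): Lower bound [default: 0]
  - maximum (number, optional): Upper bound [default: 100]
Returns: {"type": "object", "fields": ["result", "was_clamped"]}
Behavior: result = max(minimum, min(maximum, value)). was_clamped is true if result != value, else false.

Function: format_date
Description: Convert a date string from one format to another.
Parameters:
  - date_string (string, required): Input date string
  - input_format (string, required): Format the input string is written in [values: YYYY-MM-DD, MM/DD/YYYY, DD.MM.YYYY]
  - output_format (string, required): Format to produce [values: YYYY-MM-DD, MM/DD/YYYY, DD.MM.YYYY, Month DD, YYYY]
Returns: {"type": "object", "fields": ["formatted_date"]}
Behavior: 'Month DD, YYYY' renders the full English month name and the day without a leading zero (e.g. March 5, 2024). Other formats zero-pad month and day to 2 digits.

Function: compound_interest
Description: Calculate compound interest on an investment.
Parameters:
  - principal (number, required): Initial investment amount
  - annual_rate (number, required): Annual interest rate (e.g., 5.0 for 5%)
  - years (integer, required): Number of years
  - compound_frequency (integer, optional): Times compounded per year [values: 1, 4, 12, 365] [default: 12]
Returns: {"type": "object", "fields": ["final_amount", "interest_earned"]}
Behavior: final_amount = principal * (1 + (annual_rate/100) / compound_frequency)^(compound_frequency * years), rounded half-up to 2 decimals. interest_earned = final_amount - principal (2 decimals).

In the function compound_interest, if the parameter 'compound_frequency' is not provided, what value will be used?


The compound_interest spec declares:
  - compound_frequency (integer, optional): Times compounded per year [values: 1, 4, 12, 365] [default: 12]
Default:
12


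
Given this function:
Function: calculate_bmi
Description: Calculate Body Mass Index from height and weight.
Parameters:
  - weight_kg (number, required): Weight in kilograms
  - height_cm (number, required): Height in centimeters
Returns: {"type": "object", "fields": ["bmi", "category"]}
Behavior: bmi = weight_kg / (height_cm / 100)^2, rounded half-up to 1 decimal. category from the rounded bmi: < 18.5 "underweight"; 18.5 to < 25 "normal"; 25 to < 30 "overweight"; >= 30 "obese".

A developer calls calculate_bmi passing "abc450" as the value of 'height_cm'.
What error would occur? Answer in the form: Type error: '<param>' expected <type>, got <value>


Spec: 'height_cm' is declared as number; "abc450" is a string.
Type error: 'height_cm' expected number, got "abc450"


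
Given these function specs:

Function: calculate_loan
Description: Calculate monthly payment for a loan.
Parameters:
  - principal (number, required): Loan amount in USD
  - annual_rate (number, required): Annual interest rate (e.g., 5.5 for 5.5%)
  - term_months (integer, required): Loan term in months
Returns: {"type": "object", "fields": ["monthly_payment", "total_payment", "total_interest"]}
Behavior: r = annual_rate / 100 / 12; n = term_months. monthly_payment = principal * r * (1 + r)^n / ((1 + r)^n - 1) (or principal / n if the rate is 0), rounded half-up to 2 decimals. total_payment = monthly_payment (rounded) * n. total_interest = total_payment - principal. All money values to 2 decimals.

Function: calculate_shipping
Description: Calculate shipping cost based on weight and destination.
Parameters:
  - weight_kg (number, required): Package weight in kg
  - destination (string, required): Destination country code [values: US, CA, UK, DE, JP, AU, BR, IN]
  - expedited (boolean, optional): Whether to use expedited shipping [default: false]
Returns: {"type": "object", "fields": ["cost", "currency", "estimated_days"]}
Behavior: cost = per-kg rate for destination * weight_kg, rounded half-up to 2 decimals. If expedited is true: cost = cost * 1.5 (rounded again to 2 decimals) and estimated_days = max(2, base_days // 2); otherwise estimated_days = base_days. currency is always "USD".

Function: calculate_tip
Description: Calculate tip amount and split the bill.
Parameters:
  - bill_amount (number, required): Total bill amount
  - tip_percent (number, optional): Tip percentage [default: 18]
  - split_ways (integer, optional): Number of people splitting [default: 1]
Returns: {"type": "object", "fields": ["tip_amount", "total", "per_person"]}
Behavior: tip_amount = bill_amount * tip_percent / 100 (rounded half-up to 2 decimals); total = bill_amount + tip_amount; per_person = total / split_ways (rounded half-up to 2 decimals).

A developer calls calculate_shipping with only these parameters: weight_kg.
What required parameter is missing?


Required parameters: weight_kg, destination
Provided: weight_kg
Missing: destination
destination


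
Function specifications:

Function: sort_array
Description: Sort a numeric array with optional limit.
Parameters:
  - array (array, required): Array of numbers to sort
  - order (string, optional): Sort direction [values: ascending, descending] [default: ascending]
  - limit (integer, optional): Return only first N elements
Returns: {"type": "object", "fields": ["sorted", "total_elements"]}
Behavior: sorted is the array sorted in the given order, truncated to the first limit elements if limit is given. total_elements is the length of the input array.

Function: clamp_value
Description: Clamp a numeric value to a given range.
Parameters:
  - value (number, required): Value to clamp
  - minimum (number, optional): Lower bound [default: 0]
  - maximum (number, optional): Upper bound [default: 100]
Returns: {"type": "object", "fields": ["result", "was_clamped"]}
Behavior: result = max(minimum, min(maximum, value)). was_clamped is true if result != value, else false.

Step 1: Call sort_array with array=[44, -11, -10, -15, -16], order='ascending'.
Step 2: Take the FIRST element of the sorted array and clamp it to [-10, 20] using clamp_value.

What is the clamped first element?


Step 1: sort_array(order=ascending)
  sorted: [-16, -15, -11, -10, 44]
  -> first element = -16
Step 2: clamp_value(value=-16, minimum=-10, maximum=20)
  result = max(-10, min(20, -16)) = max(-10, -16) = -10
  was_clamped = (-10 != -16) = true
  -> result = -10
-10


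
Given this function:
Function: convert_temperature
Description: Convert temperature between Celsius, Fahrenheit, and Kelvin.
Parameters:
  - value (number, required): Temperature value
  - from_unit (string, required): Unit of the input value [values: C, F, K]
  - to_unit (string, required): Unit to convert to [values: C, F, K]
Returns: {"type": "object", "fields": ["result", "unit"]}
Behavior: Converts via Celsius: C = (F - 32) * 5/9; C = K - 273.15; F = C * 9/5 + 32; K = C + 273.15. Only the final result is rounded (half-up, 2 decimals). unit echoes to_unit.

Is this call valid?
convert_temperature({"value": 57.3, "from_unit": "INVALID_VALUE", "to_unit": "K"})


Checking parameter values...
Parameter 'from_unit' has value 'INVALID_VALUE' not in allowed: C, F, K
Invalid - 'from_unit' must be one of C, F, K


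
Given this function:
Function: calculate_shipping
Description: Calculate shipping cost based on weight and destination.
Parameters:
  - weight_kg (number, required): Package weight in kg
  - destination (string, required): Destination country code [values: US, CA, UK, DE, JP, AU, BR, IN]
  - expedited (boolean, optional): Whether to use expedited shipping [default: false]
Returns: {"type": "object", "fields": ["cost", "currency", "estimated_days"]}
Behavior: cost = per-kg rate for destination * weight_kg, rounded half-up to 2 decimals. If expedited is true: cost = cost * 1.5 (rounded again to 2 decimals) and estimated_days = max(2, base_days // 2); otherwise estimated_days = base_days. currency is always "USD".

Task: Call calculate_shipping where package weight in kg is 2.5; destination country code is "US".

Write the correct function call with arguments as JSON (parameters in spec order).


Mapping each described value to its parameter name:
  'Package weight in kg' -> weight_kg = 2.5
  'Destination country code' -> destination = "US"
calculate_shipping({"weight_kg": 2.5, "destination": "US"})


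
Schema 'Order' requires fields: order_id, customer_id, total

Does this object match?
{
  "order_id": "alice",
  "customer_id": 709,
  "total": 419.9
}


Checking required fields... All present.
Valid - all required fields present


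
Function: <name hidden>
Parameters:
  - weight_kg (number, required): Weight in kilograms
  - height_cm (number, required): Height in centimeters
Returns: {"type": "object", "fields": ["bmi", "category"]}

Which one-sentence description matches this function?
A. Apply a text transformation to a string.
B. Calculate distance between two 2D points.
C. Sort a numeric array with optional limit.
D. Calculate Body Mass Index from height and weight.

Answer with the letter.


Parameters weight_kg, height_cm and return ["bmi", "category"] fit: Calculate Body Mass Index from height and weight.
D


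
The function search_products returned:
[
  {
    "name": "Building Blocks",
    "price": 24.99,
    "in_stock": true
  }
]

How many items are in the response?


Items: Building Blocks
1


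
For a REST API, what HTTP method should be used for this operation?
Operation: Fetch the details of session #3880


GET = read, POST = create, PUT = update/replace, DELETE = remove
This operation is a read.
GET


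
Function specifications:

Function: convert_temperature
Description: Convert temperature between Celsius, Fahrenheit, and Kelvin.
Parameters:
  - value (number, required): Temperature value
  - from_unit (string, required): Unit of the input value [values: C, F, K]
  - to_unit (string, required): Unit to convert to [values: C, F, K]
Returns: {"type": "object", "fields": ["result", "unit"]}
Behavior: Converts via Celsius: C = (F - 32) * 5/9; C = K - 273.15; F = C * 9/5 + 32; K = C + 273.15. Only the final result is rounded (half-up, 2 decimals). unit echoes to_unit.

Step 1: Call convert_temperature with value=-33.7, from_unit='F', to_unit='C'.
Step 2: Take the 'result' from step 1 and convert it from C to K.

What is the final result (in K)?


Step 1: convert_temperature(value=-33.7, from_unit=F, to_unit=C)
  To C: (-33.7 - 32) * 5/9 = -36.5
  Target is C: -36.5
  Round to 2 decimals: -36.5
  -> result = -36.5 C
Step 2: convert_temperature(value=-36.5, from_unit=C, to_unit=K)
  Input already in C: -36.5
  To K: -36.5 + 273.15 = 236.65
  Round to 2 decimals: 236.65
  -> result = 236.65 K
236.65 K


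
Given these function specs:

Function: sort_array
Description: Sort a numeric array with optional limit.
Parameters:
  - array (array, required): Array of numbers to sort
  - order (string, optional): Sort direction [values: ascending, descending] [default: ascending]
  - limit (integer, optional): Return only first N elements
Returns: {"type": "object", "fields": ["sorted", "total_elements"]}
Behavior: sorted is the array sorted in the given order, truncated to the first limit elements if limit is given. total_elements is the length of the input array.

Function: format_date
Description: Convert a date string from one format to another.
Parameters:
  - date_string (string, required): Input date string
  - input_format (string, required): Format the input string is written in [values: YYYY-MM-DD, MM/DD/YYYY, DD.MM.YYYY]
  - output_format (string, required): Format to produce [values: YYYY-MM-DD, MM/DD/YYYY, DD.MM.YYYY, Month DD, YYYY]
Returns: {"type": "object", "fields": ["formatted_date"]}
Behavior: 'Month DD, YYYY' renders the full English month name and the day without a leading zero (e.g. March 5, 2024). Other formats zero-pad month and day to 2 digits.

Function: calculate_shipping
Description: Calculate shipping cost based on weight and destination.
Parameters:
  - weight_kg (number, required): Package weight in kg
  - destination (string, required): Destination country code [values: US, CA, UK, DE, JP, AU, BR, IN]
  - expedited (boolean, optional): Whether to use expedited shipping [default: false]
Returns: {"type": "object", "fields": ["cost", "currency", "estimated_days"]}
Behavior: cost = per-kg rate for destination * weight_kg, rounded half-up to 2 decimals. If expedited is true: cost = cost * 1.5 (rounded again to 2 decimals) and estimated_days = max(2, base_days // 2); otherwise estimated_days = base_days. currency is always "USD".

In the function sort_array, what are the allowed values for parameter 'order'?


The sort_array spec declares:
  - order (string, optional): Sort direction [values: ascending, descending] [default: ascending]
Allowed values:
ascending, descending


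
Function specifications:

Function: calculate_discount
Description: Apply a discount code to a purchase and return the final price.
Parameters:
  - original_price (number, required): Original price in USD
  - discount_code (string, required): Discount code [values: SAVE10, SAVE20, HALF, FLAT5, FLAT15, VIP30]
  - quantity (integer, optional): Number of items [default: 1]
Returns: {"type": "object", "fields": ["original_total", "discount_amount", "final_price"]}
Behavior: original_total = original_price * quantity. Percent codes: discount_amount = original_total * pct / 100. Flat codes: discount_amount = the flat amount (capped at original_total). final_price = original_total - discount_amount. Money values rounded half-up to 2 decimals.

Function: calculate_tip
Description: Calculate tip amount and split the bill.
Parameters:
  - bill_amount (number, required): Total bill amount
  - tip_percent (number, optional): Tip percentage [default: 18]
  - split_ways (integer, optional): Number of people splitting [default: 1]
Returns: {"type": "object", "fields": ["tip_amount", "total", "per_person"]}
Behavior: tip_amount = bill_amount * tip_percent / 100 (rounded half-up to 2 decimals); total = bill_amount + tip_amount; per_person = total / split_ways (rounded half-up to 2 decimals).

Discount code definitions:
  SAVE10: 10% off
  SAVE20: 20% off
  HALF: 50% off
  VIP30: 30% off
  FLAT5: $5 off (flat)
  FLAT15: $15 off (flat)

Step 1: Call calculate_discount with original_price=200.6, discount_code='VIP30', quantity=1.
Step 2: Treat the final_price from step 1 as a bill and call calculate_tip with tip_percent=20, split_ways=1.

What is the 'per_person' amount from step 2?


Step 1: calculate_discount(original_price=200.6, discount_code=VIP30, quantity=1)
  original_total = 200.6 * 1 = 200.60
  VIP30 = 30% off: discount_amount = 200.60 * 30/100 = 60.18 -> 60.18
  final_price = 200.60 - 60.18 = 140.42
  -> final_price = 140.42
Step 2: calculate_tip(bill_amount=140.42, tip_percent=20, split_ways=1)
  tip_amount = 140.42 * 20/100 = 28.084 -> 28.08
  total = 140.42 + 28.08 = 168.50
  per_person = 168.50 / 1 = 168.5 -> 168.50
  -> per_person = 168.50
$168.50


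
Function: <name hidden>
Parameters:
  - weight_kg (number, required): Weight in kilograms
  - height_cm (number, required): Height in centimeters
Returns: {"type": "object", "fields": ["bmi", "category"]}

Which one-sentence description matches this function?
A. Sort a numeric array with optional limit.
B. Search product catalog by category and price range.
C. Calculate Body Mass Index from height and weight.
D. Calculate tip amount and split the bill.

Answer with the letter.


Parameters weight_kg, height_cm and return ["bmi", "category"] fit: Calculate Body Mass Index from height and weight.
C


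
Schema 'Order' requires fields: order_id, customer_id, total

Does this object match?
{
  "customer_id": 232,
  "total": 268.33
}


Checking required fields...
Missing: order_id
Invalid - missing required field 'order_id'


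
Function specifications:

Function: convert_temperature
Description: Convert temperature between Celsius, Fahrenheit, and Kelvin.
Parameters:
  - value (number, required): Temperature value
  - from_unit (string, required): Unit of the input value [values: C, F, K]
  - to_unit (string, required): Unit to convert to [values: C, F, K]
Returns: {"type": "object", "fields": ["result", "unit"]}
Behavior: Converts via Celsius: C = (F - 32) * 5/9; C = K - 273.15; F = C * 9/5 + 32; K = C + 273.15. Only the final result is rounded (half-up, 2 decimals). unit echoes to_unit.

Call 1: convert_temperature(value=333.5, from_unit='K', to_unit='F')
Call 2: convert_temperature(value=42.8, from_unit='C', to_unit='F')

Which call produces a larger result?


Call 1:
  To C: 333.5 - 273.15 = 60.35
  To F: 60.35 * 9/5 + 32 = 140.63
  Round to 2 decimals: 140.63
  -> 140.63 F
Call 2:
  Input already in C: 42.8
  To F: 42.8 * 9/5 + 32 = 109.04
  Round to 2 decimals: 109.04
  -> 109.04 F
Call 1 (140.63 F)


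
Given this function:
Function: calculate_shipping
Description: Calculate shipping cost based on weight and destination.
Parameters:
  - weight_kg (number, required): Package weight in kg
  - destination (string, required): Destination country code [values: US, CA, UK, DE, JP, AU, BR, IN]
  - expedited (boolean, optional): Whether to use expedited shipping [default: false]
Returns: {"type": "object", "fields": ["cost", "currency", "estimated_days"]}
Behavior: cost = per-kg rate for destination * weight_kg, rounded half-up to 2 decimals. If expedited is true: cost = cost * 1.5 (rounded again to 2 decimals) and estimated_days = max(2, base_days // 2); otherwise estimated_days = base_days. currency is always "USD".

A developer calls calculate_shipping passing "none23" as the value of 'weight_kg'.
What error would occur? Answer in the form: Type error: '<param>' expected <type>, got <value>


Spec: 'weight_kg' is declared as number; "none23" is a string.
Type error: 'weight_kg' expected number, got "none23"


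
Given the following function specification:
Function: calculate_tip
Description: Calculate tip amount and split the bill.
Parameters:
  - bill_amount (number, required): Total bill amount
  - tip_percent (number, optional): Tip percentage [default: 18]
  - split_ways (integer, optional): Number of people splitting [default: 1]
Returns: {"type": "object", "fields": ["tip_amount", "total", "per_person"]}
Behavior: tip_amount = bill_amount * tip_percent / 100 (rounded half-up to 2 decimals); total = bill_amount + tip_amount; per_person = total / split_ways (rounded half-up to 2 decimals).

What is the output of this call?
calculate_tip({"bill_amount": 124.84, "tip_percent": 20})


Defaults applied: split_ways=1
tip_amount = 124.84 * 20/100 = 24.968 -> 24.97
total = 124.84 + 24.97 = 149.81
per_person = 149.81 / 1 = 149.81 -> 149.81
Output:
{"tip_amount": 24.97, "total": 149.81, "per_person": 149.81}


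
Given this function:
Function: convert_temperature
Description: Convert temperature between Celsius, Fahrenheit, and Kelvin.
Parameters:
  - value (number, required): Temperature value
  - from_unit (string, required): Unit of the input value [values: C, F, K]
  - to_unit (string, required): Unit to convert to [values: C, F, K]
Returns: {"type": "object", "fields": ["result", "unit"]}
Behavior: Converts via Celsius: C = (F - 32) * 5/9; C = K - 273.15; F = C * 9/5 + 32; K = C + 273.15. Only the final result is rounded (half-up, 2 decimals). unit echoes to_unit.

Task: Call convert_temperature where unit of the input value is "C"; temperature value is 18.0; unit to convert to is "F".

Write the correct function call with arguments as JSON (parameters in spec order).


Mapping each described value to its parameter name:
  'Unit of the input value' -> from_unit = "C"
  'Temperature value' -> value = 18.0
  'Unit to convert to' -> to_unit = "F"
convert_temperature({"value": 18.0, "from_unit": "C", "to_unit": "F"})


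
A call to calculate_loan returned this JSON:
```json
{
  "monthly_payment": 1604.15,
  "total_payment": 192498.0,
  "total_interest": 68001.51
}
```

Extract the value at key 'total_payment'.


192498.0


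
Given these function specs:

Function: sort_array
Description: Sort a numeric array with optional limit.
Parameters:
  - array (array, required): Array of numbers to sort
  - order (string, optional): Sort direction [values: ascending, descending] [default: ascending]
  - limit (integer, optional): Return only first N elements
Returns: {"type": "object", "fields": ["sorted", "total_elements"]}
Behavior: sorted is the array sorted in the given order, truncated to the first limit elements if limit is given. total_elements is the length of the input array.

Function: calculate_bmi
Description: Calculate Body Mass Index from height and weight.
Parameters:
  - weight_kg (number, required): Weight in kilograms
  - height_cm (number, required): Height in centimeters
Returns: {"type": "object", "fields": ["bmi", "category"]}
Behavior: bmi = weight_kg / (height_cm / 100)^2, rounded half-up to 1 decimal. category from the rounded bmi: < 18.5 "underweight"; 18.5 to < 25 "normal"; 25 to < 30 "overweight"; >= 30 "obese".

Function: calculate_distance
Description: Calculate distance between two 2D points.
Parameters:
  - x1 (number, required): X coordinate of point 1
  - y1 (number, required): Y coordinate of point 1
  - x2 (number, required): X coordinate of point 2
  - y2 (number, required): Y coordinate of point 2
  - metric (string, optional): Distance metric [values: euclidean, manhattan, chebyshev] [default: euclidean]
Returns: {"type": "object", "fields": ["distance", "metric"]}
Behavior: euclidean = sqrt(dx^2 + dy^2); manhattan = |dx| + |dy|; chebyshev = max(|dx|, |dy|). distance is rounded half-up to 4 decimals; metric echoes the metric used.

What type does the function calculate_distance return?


The calculate_distance spec declares Returns: {"type": "object", "fields": ["distance", "metric"]}
Type:
object


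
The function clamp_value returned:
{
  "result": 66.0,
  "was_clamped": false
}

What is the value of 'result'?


66.0


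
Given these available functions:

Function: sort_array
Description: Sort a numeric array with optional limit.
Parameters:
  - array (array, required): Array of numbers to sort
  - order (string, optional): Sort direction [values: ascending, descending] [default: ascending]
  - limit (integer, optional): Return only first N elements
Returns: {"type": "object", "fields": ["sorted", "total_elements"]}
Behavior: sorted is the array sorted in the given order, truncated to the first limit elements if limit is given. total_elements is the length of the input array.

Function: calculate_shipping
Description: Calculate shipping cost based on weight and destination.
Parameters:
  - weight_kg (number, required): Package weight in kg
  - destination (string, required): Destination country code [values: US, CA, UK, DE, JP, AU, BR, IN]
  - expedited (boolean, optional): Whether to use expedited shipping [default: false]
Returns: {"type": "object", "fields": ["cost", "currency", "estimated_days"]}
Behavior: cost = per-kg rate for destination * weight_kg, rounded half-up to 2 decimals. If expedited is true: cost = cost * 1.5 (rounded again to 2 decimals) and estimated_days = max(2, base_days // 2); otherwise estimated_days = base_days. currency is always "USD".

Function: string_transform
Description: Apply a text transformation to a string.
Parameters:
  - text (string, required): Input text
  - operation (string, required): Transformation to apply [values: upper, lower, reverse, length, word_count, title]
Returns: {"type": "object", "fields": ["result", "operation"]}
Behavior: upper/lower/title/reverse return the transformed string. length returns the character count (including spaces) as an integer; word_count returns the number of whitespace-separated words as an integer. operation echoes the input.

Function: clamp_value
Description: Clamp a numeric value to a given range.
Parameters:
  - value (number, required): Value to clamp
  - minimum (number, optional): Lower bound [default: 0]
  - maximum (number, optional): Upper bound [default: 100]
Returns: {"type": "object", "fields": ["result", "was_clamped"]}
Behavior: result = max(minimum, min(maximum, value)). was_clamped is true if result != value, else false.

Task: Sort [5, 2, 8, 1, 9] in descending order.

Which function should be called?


The task needs a function whose description is: Sort a numeric array with optional limit.
sort_array
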